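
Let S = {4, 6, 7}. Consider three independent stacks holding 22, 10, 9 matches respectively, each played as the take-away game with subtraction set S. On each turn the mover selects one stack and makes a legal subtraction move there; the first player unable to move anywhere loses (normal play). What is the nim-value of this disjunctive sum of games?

All stacks use S = {4, 6, 7}:
n :  0  1  2  3  4  5  6  7  8  9 10 11 12 13 14 15 16 17 18 19 20 21 22
G :  0  0  0  0  1  1  1  1  2  2  2  0  0  0  0  1  1  1  1  2  2  2  0
Stack A: G(22) = 0.
Stack B: G(10) = 2.
Stack C: G(9) = 2.
Combined Grundy value = 0 ⊕ 2 ⊕ 2 = 0.

0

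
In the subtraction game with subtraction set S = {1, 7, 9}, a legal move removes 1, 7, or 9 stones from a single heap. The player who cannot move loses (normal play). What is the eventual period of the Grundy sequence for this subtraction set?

2

G(0) = 0
G(1) = mex{0} = 1
G(2) = mex{1} = 0
G(3) = mex{0} = 1
G(4) = mex{1} = 0
G(5) = mex{0} = 1
G(6) = mex{1} = 0
G(7) = mex{0,0} = 1
G(8) = mex{1,1} = 0
G(9) = mex{0,0,0} = 1
G(10) = mex{1,1,1} = 0
G(11) = mex{0,0,0} = 1
G(12) = mex{1,1,1} = 0
G(13) = mex{0,0,0} = 1
G(14) = mex{1,1,1} = 0
G(n+2) = G(n) holds for n = 0,…,8 (a full window of length max(S) = 9), so the sequence is purely periodic with period 2.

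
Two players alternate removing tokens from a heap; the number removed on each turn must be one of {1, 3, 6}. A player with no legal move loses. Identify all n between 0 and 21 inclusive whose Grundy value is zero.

0, 2, 4, 9, 11, 13, 18, 20

n :  0  1  2  3  4  5  6  7  8  9 10 11 12 13 14 15 16 17 18 19 20 21
G :  0  1  0  1  0  1  2  3  2  0  1  0  1  0  1  2  3  2  0  1  0  1
P-positions are exactly the n with G(n) = 0.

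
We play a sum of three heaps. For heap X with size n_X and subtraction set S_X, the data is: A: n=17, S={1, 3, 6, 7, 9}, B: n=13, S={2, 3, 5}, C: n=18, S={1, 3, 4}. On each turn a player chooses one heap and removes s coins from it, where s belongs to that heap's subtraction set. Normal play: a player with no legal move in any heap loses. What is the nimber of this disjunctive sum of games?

0

Heap A, S = {1, 3, 6, 7, 9}:
G(0) = 0
G(1) = mex{0} = 1
G(2) = mex{1} = 0
G(3) = mex{0,0} = 1
G(4) = mex{1,1} = 0
G(5) = mex{0,0} = 1
G(6) = mex{1,1,0} = 2
G(7) = mex{2,0,1,0} = 3
G(8) = mex{3,1,0,1} = 2
G(9) = mex{2,2,1,0,0} = 3
G(10) = mex{3,3,0,1,1} = 2
G(11) = mex{2,2,1,0,0} = 3
G(12) = mex{3,3,2,1,1} = 0
G(13) = mex{0,2,3,2,0} = 1
G(14) = mex{1,3,2,3,1} = 0
G(15) = mex{0,0,3,2,2} = 1
G(16) = mex{1,1,2,3,3} = 0
G(17) = mex{0,0,3,2,2} = 1
G_A(17) = 1.
Heap B, S = {2, 3, 5}:
G(0) = 0
G(1) = mex{} = 0
G(2) = mex{0} = 1
G(3) = mex{0,0} = 1
G(4) = mex{1,0} = 2
G(5) = mex{1,1,0} = 2
G(6) = mex{2,1,0} = 3
G(7) = mex{2,2,1} = 0
G(8) = mex{3,2,1} = 0
G(9) = mex{0,3,2} = 1
G(10) = mex{0,0,2} = 1
G(11) = mex{1,0,3} = 2
G(12) = mex{1,1,0} = 2
G(13) = mex{2,1,0} = 3
G_B(13) = 3.
Heap C, S = {1, 3, 4}:
G(0) = 0
G(1) = mex{0} = 1
G(2) = mex{1} = 0
G(3) = mex{0,0} = 1
G(4) = mex{1,1,0} = 2
G(5) = mex{2,0,1} = 3
G(6) = mex{3,1,0} = 2
G(7) = mex{2,2,1} = 0
G(8) = mex{0,3,2} = 1
G(9) = mex{1,2,3} = 0
G(10) = mex{0,0,2} = 1
G(11) = mex{1,1,0} = 2
G(12) = mex{2,0,1} = 3
G(13) = mex{3,1,0} = 2
G(14) = mex{2,2,1} = 0
G(15) = mex{0,3,2} = 1
G(16) = mex{1,2,3} = 0
G(17) = mex{0,0,2} = 1
G(18) = mex{1,1,0} = 2
G_C(18) = 2.
Combined Grundy value = 1 ⊕ 3 ⊕ 2 = 0.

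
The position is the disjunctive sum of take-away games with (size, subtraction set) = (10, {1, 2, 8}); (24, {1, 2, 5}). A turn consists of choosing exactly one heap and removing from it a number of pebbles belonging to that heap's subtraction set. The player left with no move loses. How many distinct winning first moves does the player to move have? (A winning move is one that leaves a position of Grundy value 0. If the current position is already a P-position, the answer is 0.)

3

Heap A, S = {1, 2, 8}:
G(0) = 0
G(1) = mex{0} = 1
G(2) = mex{1,0} = 2
G(3) = mex{2,1} = 0
G(4) = mex{0,2} = 1
G(5) = mex{1,0} = 2
G(6) = mex{2,1} = 0
G(7) = mex{0,2} = 1
G(8) = mex{1,0,0} = 2
G(9) = mex{2,1,1} = 0
G(10) = mex{0,2,2} = 1
G_A(10) = 1.
Heap B, S = {1, 2, 5}:
n :  0  1  2  3  4  5  6  7  8  9 10 11 12 13 14 15 16 17 18 19 20 21 22 23 24
G :  0  1  2  0  1  2  0  1  2  0  1  2  0  1  2  0  1  2  0  1  2  0  1  2  0
G_B(24) = 0.
Combined Grundy value = 1 ⊕ 0 = 1.
A winning move leaves total XOR = 0, i.e. changes one component's Grundy value g to g ⊕ X where X is the current total.
Heap A: need g' = 1⊕1 = 0. Options: 10−1→G=0, 10−2→G=2, 10−8→G=2. Hits: 1.
Heap B: need g' = 0⊕1 = 1. Options: 24−1→G=2, 24−2→G=1, 24−5→G=1. Hits: 2.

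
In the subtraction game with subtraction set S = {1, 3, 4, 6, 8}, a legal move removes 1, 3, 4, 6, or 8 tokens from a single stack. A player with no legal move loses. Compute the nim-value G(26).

3

n :  0  1  2  3  4  5  6  7  8  9 10 11 12 13 14 15 16 17 18 19 20 21 22 23 24 25 26
G :  0  1  0  1  2  3  2  0  1  0  1  2  3  2  0  1  0  1  2  3  2  0  1  0  1  2  3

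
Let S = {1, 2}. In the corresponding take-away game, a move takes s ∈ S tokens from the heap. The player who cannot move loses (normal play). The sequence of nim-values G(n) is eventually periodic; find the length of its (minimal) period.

3

n :  0  1  2  3  4  5  6  7  8  9 10 11 12 13 14
G :  0  1  2  0  1  2  0  1  2  0  1  2  0  1  2
G(n+3) = G(n) holds for n = 0,…,1 (a full window of length max(S) = 2), so the sequence is purely periodic with period 3.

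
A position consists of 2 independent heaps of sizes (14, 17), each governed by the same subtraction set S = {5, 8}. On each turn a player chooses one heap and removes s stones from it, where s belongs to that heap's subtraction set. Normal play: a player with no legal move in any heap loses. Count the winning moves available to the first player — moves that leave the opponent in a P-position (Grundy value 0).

All heaps use S = {5, 8}:
n :  0  1  2  3  4  5  6  7  8  9 10 11 12 13 14 15 16 17
G :  0  0  0  0  0  1  1  1  1  1  2  2  2  0  0  0  0  0
Heap A: G(14) = 0.
Heap B: G(17) = 0.
Combined Grundy value = 0 ⊕ 0 = 0.
A winning move leaves total XOR = 0, i.e. changes one component's Grundy value g to g ⊕ X where X is the current total.
Heap A: target g' = 0⊕0 = 0, but every legal move changes the Grundy value (mex property), so 0 moves.
Heap B: target g' = 0⊕0 = 0, but every legal move changes the Grundy value (mex property), so 0 moves.

0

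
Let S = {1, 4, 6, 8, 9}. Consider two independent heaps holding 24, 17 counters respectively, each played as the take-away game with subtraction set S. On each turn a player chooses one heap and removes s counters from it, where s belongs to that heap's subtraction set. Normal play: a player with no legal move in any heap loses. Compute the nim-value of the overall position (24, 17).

0

All heaps use S = {1, 4, 6, 8, 9}:
G(0) = 0
G(1) = mex{0} = 1
G(2) = mex{1} = 0
G(3) = mex{0} = 1
G(4) = mex{1,0} = 2
G(5) = mex{2,1} = 0
G(6) = mex{0,0,0} = 1
G(7) = mex{1,1,1} = 0
G(8) = mex{0,2,0,0} = 1
G(9) = mex{1,0,1,1,0} = 2
G(10) = mex{2,1,2,0,1} = 3
G(11) = mex{3,0,0,1,0} = 2
G(12) = mex{2,1,1,2,1} = 0
G(13) = mex{0,2,0,0,2} = 1
G(14) = mex{1,3,1,1,0} = 2
G(15) = mex{2,2,2,0,1} = 3
G(16) = mex{3,0,3,1,0} = 2
G(17) = mex{2,1,2,2,1} = 0
G(18) = mex{0,2,0,3,2} = 1
G(19) = mex{1,3,1,2,3} = 0
G(20) = mex{0,2,2,0,2} = 1
G(21) = mex{1,0,3,1,0} = 2
G(22) = mex{2,1,2,2,1} = 0
G(23) = mex{0,0,0,3,2} = 1
G(24) = mex{1,1,1,2,3} = 0
Heap A: G(24) = 0.
Heap B: G(17) = 0.
Combined Grundy value = 0 ⊕ 0 = 0.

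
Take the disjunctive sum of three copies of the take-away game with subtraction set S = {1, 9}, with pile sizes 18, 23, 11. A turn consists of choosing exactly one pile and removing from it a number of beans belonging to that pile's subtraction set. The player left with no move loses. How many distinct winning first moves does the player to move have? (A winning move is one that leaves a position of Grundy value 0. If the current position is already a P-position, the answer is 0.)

All piles use S = {1, 9}:
G(0) = 0
G(1) = mex{0} = 1
G(2) = mex{1} = 0
G(3) = mex{0} = 1
G(4) = mex{1} = 0
G(5) = mex{0} = 1
G(6) = mex{1} = 0
G(7) = mex{0} = 1
G(8) = mex{1} = 0
G(9) = mex{0,0} = 1
G(10) = mex{1,1} = 0
G(11) = mex{0,0} = 1
G(12) = mex{1,1} = 0
G(13) = mex{0,0} = 1
G(14) = mex{1,1} = 0
G(15) = mex{0,0} = 1
G(16) = mex{1,1} = 0
G(17) = mex{0,0} = 1
G(18) = mex{1,1} = 0
G(19) = mex{0,0} = 1
G(20) = mex{1,1} = 0
G(21) = mex{0,0} = 1
G(22) = mex{1,1} = 0
G(23) = mex{0,0} = 1
Pile A: G(18) = 0.
Pile B: G(23) = 1.
Pile C: G(11) = 1.
Combined Grundy value = 0 ⊕ 1 ⊕ 1 = 0.
A winning move leaves total XOR = 0, i.e. changes one component's Grundy value g to g ⊕ X where X is the current total.
Pile A: target g' = 0⊕0 = 0, but every legal move changes the Grundy value (mex property), so 0 moves.
Pile B: target g' = 1⊕0 = 1, but every legal move changes the Grundy value (mex property), so 0 moves.
Pile C: target g' = 1⊕0 = 1, but every legal move changes the Grundy value (mex property), so 0 moves.

0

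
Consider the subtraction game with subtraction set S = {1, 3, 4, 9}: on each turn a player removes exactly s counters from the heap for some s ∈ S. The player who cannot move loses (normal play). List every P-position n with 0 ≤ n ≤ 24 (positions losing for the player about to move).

G(0) = 0
G(1) = mex{0} = 1
G(2) = mex{1} = 0
G(3) = mex{0,0} = 1
G(4) = mex{1,1,0} = 2
G(5) = mex{2,0,1} = 3
G(6) = mex{3,1,0} = 2
G(7) = mex{2,2,1} = 0
G(8) = mex{0,3,2} = 1
G(9) = mex{1,2,3,0} = 4
G(10) = mex{4,0,2,1} = 3
G(11) = mex{3,1,0,0} = 2
G(12) = mex{2,4,1,1} = 0
G(13) = mex{0,3,4,2} = 1
G(14) = mex{1,2,3,3} = 0
G(15) = mex{0,0,2,2} = 1
G(16) = mex{1,1,0,0} = 2
G(17) = mex{2,0,1,1} = 3
G(18) = mex{3,1,0,4} = 2
G(19) = mex{2,2,1,3} = 0
G(20) = mex{0,3,2,2} = 1
G(21) = mex{1,2,3,0} = 4
G(22) = mex{4,0,2,1} = 3
G(23) = mex{3,1,0,0} = 2
G(24) = mex{2,4,1,1} = 0
P-positions are exactly the n with G(n) = 0.

0, 2, 7, 12, 14, 19, 24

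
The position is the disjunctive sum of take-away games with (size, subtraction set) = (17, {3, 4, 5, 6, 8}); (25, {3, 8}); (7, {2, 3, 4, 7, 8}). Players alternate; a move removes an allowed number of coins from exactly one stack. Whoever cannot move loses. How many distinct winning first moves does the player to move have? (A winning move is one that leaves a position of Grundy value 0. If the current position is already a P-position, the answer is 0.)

Stack A, S = {3, 4, 5, 6, 8}:
G(0) = 0
G(1) = mex{} = 0
G(2) = mex{} = 0
G(3) = mex{0} = 1
G(4) = mex{0,0} = 1
G(5) = mex{0,0,0} = 1
G(6) = mex{1,0,0,0} = 2
G(7) = mex{1,1,0,0} = 2
G(8) = mex{1,1,1,0,0} = 2
G(9) = mex{2,1,1,1,0} = 3
G(10) = mex{2,2,1,1,0} = 3
G(11) = mex{2,2,2,1,1} = 0
G(12) = mex{3,2,2,2,1} = 0
G(13) = mex{3,3,2,2,1} = 0
G(14) = mex{0,3,3,2,2} = 1
G(15) = mex{0,0,3,3,2} = 1
G(16) = mex{0,0,0,3,2} = 1
G(17) = mex{1,0,0,0,3} = 2
G_A(17) = 2.
Stack B, S = {3, 8}:
G(0) = 0
G(1) = mex{} = 0
G(2) = mex{} = 0
G(3) = mex{0} = 1
G(4) = mex{0} = 1
G(5) = mex{0} = 1
G(6) = mex{1} = 0
G(7) = mex{1} = 0
G(8) = mex{1,0} = 2
G(9) = mex{0,0} = 1
G(10) = mex{0,0} = 1
G(11) = mex{2,1} = 0
G(12) = mex{1,1} = 0
G(13) = mex{1,1} = 0
G(14) = mex{0,0} = 1
G(15) = mex{0,0} = 1
G(16) = mex{0,2} = 1
G(17) = mex{1,1} = 0
G(18) = mex{1,1} = 0
G(19) = mex{1,0} = 2
G(20) = mex{0,0} = 1
G(21) = mex{0,0} = 1
G(22) = mex{2,1} = 0
G(23) = mex{1,1} = 0
G(24) = mex{1,1} = 0
G(25) = mex{0,0} = 1
G_B(25) = 1.
Stack C, S = {2, 3, 4, 7, 8}:
n : 0 1 2 3 4 5 6 7
G : 0 0 1 1 2 2 0 3
G_C(7) = 3.
Combined Grundy value = 2 ⊕ 1 ⊕ 3 = 0.
A winning move leaves total XOR = 0, i.e. changes one component's Grundy value g to g ⊕ X where X is the current total.
Stack A: target g' = 2⊕0 = 2, but every legal move changes the Grundy value (mex property), so 0 moves.
Stack B: target g' = 1⊕0 = 1, but every legal move changes the Grundy value (mex property), so 0 moves.
Stack C: target g' = 3⊕0 = 3, but every legal move changes the Grundy value (mex property), so 0 moves.

0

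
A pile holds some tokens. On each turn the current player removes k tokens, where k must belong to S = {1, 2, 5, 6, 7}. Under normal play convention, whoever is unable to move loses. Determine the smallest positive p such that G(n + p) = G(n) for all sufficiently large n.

n :  0  1  2  3  4  5  6  7  8  9 10 11 12 13 14 15 16 17 18 19 20 21 22 23
G :  0  1  2  0  1  2  3  4  5  3  4  0  1  2  0  1  2  3  4  5  3  4  0  1
G(n+11) = G(n) holds for n = 0,…,6 (a full window of length max(S) = 7), so the sequence is purely periodic with period 11.

11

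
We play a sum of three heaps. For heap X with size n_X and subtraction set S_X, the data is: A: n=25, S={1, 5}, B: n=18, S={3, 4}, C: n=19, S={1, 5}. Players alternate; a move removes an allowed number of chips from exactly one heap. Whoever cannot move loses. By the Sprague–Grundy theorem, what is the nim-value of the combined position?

1

Heap A, S = {1, 5}:
G(0) = 0
G(1) = mex{0} = 1
G(2) = mex{1} = 0
G(3) = mex{0} = 1
G(4) = mex{1} = 0
G(5) = mex{0,0} = 1
G(6) = mex{1,1} = 0
G(7) = mex{0,0} = 1
G(8) = mex{1,1} = 0
G(9) = mex{0,0} = 1
G(10) = mex{1,1} = 0
G(11) = mex{0,0} = 1
G(12) = mex{1,1} = 0
G(13) = mex{0,0} = 1
G(14) = mex{1,1} = 0
G(15) = mex{0,0} = 1
G(16) = mex{1,1} = 0
G(17) = mex{0,0} = 1
G(18) = mex{1,1} = 0
G(19) = mex{0,0} = 1
G(20) = mex{1,1} = 0
G(21) = mex{0,0} = 1
G(22) = mex{1,1} = 0
G(23) = mex{0,0} = 1
G(24) = mex{1,1} = 0
G(25) = mex{0,0} = 1
G_A(25) = 1.
Heap B, S = {3, 4}:
G(0) = 0
G(1) = mex{} = 0
G(2) = mex{} = 0
G(3) = mex{0} = 1
G(4) = mex{0,0} = 1
G(5) = mex{0,0} = 1
G(6) = mex{1,0} = 2
G(7) = mex{1,1} = 0
G(8) = mex{1,1} = 0
G(9) = mex{2,1} = 0
G(10) = mex{0,2} = 1
G(11) = mex{0,0} = 1
G(12) = mex{0,0} = 1
G(13) = mex{1,0} = 2
G(14) = mex{1,1} = 0
G(15) = mex{1,1} = 0
G(16) = mex{2,1} = 0
G(17) = mex{0,2} = 1
G(18) = mex{0,0} = 1
G_B(18) = 1.
Heap C, S = {1, 5}:
n :  0  1  2  3  4  5  6  7  8  9 10 11 12 13 14 15 16 17 18 19
G :  0  1  0  1  0  1  0  1  0  1  0  1  0  1  0  1  0  1  0  1
G_C(19) = 1.
Combined Grundy value = 1 ⊕ 1 ⊕ 1 = 1.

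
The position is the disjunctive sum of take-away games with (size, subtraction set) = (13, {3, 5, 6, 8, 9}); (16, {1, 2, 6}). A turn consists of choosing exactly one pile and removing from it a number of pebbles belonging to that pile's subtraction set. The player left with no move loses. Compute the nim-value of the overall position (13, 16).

2

Pile A, S = {3, 5, 6, 8, 9}:
n :  0  1  2  3  4  5  6  7  8  9 10 11 12 13
G :  0  0  0  1  1  1  2  2  2  3  3  3  0  0
G_A(13) = 0.
Pile B, S = {1, 2, 6}:
G(0) = 0
G(1) = mex{0} = 1
G(2) = mex{1,0} = 2
G(3) = mex{2,1} = 0
G(4) = mex{0,2} = 1
G(5) = mex{1,0} = 2
G(6) = mex{2,1,0} = 3
G(7) = mex{3,2,1} = 0
G(8) = mex{0,3,2} = 1
G(9) = mex{1,0,0} = 2
G(10) = mex{2,1,1} = 0
G(11) = mex{0,2,2} = 1
G(12) = mex{1,0,3} = 2
G(13) = mex{2,1,0} = 3
G(14) = mex{3,2,1} = 0
G(15) = mex{0,3,2} = 1
G(16) = mex{1,0,0} = 2
G_B(16) = 2.
Combined Grundy value = 0 ⊕ 2 = 2.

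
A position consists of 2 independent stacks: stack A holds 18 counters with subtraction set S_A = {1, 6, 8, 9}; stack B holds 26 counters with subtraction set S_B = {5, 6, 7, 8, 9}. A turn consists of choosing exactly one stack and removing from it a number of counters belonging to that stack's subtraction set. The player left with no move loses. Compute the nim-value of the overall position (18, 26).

Stack A, S = {1, 6, 8, 9}:
n :  0  1  2  3  4  5  6  7  8  9 10 11 12 13 14 15 16 17 18
G :  0  1  0  1  0  1  2  0  1  2  3  2  3  2  0  1  2  0  1
G_A(18) = 1.
Stack B, S = {5, 6, 7, 8, 9}:
n :  0  1  2  3  4  5  6  7  8  9 10 11 12 13 14 15 16 17 18 19 20 21 22 23 24 25 26
G :  0  0  0  0  0  1  1  1  1  1  2  2  2  2  0  0  0  0  0  1  1  1  1  1  2  2  2
G_B(26) = 2.
Combined Grundy value = 1 ⊕ 2 = 3.

3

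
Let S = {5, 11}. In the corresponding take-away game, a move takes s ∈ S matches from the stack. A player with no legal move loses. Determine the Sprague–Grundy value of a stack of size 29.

G(0) = 0
G(1) = mex{} = 0
G(2) = mex{} = 0
G(3) = mex{} = 0
G(4) = mex{} = 0
G(5) = mex{0} = 1
G(6) = mex{0} = 1
G(7) = mex{0} = 1
G(8) = mex{0} = 1
G(9) = mex{0} = 1
G(10) = mex{1} = 0
G(11) = mex{1,0} = 2
G(12) = mex{1,0} = 2
G(13) = mex{1,0} = 2
G(14) = mex{1,0} = 2
G(15) = mex{0,0} = 1
G(16) = mex{2,1} = 0
G(17) = mex{2,1} = 0
G(18) = mex{2,1} = 0
G(19) = mex{2,1} = 0
G(20) = mex{1,1} = 0
G(21) = mex{0,0} = 1
G(22) = mex{0,2} = 1
G(23) = mex{0,2} = 1
G(24) = mex{0,2} = 1
G(25) = mex{0,2} = 1
G(26) = mex{1,1} = 0
G(27) = mex{1,0} = 2
G(28) = mex{1,0} = 2
G(29) = mex{1,0} = 2

2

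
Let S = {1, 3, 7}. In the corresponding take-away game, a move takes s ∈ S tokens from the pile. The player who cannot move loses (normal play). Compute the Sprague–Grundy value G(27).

n :  0  1  2  3  4  5  6  7  8  9 10 11 12 13 14 15 16 17 18 19 20 21 22 23 24 25 26 27
G :  0  1  0  1  0  1  0  1  0  1  0  1  0  1  0  1  0  1  0  1  0  1  0  1  0  1  0  1

1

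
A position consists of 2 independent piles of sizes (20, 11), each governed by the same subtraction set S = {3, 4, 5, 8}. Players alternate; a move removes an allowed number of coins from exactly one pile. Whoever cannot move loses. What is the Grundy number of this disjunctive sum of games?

All piles use S = {3, 4, 5, 8}:
n :  0  1  2  3  4  5  6  7  8  9 10 11 12 13 14 15 16 17 18 19 20
G :  0  0  0  1  1  1  2  2  2  3  3  0  0  0  1  1  1  2  2  2  3
Pile A: G(20) = 3.
Pile B: G(11) = 0.
Combined Grundy value = 3 ⊕ 0 = 3.

3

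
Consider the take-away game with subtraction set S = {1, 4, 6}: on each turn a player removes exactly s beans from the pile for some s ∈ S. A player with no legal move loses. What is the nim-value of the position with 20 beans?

G(0) = 0
G(1) = mex{0} = 1
G(2) = mex{1} = 0
G(3) = mex{0} = 1
G(4) = mex{1,0} = 2
G(5) = mex{2,1} = 0
G(6) = mex{0,0,0} = 1
G(7) = mex{1,1,1} = 0
G(8) = mex{0,2,0} = 1
G(9) = mex{1,0,1} = 2
G(10) = mex{2,1,2} = 0
G(11) = mex{0,0,0} = 1
G(12) = mex{1,1,1} = 0
G(13) = mex{0,2,0} = 1
G(14) = mex{1,0,1} = 2
G(15) = mex{2,1,2} = 0
G(16) = mex{0,0,0} = 1
G(17) = mex{1,1,1} = 0
G(18) = mex{0,2,0} = 1
G(19) = mex{1,0,1} = 2
G(20) = mex{2,1,2} = 0

0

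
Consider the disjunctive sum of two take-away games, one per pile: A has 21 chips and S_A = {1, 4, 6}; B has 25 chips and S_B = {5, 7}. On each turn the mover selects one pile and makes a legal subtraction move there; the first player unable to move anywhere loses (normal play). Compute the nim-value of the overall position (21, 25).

1

Pile A, S = {1, 4, 6}:
n :  0  1  2  3  4  5  6  7  8  9 10 11 12 13 14 15 16 17 18 19 20 21
G :  0  1  0  1  2  0  1  0  1  2  0  1  0  1  2  0  1  0  1  2  0  1
G_A(21) = 1.
Pile B, S = {5, 7}:
G(0) = 0
G(1) = mex{} = 0
G(2) = mex{} = 0
G(3) = mex{} = 0
G(4) = mex{} = 0
G(5) = mex{0} = 1
G(6) = mex{0} = 1
G(7) = mex{0,0} = 1
G(8) = mex{0,0} = 1
G(9) = mex{0,0} = 1
G(10) = mex{1,0} = 2
G(11) = mex{1,0} = 2
G(12) = mex{1,1} = 0
G(13) = mex{1,1} = 0
G(14) = mex{1,1} = 0
G(15) = mex{2,1} = 0
G(16) = mex{2,1} = 0
G(17) = mex{0,2} = 1
G(18) = mex{0,2} = 1
G(19) = mex{0,0} = 1
G(20) = mex{0,0} = 1
G(21) = mex{0,0} = 1
G(22) = mex{1,0} = 2
G(23) = mex{1,0} = 2
G(24) = mex{1,1} = 0
G(25) = mex{1,1} = 0
G_B(25) = 0.
Combined Grundy value = 1 ⊕ 0 = 1.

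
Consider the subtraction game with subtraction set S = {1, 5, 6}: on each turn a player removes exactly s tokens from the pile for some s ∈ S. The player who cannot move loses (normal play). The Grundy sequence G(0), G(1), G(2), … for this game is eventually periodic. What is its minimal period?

n :  0  1  2  3  4  5  6  7  8  9 10 11 12 13 14 15 16 17 18 19 20 21 22 23
G :  0  1  0  1  0  1  2  3  2  3  2  0  1  0  1  0  1  2  3  2  3  2  0  1
G(n+11) = G(n) holds for n = 0,…,5 (a full window of length max(S) = 6), so the sequence is purely periodic with period 11.

11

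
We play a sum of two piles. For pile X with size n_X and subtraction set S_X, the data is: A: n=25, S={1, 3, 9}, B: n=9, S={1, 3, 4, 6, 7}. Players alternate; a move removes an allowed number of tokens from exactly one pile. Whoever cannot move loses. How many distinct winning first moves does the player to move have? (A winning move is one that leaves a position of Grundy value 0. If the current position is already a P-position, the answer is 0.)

Pile A, S = {1, 3, 9}:
G(0) = 0
G(1) = mex{0} = 1
G(2) = mex{1} = 0
G(3) = mex{0,0} = 1
G(4) = mex{1,1} = 0
G(5) = mex{0,0} = 1
G(6) = mex{1,1} = 0
G(7) = mex{0,0} = 1
G(8) = mex{1,1} = 0
G(9) = mex{0,0,0} = 1
G(10) = mex{1,1,1} = 0
G(11) = mex{0,0,0} = 1
G(12) = mex{1,1,1} = 0
G(13) = mex{0,0,0} = 1
G(14) = mex{1,1,1} = 0
G(15) = mex{0,0,0} = 1
G(16) = mex{1,1,1} = 0
G(17) = mex{0,0,0} = 1
G(18) = mex{1,1,1} = 0
G(19) = mex{0,0,0} = 1
G(20) = mex{1,1,1} = 0
G(21) = mex{0,0,0} = 1
G(22) = mex{1,1,1} = 0
G(23) = mex{0,0,0} = 1
G(24) = mex{1,1,1} = 0
G(25) = mex{0,0,0} = 1
G_A(25) = 1.
Pile B, S = {1, 3, 4, 6, 7}:
G(0) = 0
G(1) = mex{0} = 1
G(2) = mex{1} = 0
G(3) = mex{0,0} = 1
G(4) = mex{1,1,0} = 2
G(5) = mex{2,0,1} = 3
G(6) = mex{3,1,0,0} = 2
G(7) = mex{2,2,1,1,0} = 3
G(8) = mex{3,3,2,0,1} = 4
G(9) = mex{4,2,3,1,0} = 5
G_B(9) = 5.
Combined Grundy value = 1 ⊕ 5 = 4.
A winning move leaves total XOR = 0, i.e. changes one component's Grundy value g to g ⊕ X where X is the current total.
Pile A: need g' = 1⊕4 = 5. Options: 25−1→G=0, 25−3→G=0, 25−9→G=0. Hits: 0.
Pile B: need g' = 5⊕4 = 1. Options: 9−1→G=4, 9−3→G=2, 9−4→G=3, 9−6→G=1, 9−7→G=0. Hits: 1.

1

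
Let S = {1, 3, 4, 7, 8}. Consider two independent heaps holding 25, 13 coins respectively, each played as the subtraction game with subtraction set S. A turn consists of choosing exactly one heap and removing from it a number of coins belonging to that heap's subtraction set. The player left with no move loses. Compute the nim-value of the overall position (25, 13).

1

All heaps use S = {1, 3, 4, 7, 8}:
G(0) = 0
G(1) = mex{0} = 1
G(2) = mex{1} = 0
G(3) = mex{0,0} = 1
G(4) = mex{1,1,0} = 2
G(5) = mex{2,0,1} = 3
G(6) = mex{3,1,0} = 2
G(7) = mex{2,2,1,0} = 3
G(8) = mex{3,3,2,1,0} = 4
G(9) = mex{4,2,3,0,1} = 5
G(10) = mex{5,3,2,1,0} = 4
G(11) = mex{4,4,3,2,1} = 0
G(12) = mex{0,5,4,3,2} = 1
G(13) = mex{1,4,5,2,3} = 0
G(14) = mex{0,0,4,3,2} = 1
G(15) = mex{1,1,0,4,3} = 2
G(16) = mex{2,0,1,5,4} = 3
G(17) = mex{3,1,0,4,5} = 2
G(18) = mex{2,2,1,0,4} = 3
G(19) = mex{3,3,2,1,0} = 4
G(20) = mex{4,2,3,0,1} = 5
G(21) = mex{5,3,2,1,0} = 4
G(22) = mex{4,4,3,2,1} = 0
G(23) = mex{0,5,4,3,2} = 1
G(24) = mex{1,4,5,2,3} = 0
G(25) = mex{0,0,4,3,2} = 1
Heap A: G(25) = 1.
Heap B: G(13) = 0.
Combined Grundy value = 1 ⊕ 0 = 1.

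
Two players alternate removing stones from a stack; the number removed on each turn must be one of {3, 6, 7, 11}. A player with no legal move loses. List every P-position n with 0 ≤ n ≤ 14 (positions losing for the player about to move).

G(0) = 0
G(1) = mex{} = 0
G(2) = mex{} = 0
G(3) = mex{0} = 1
G(4) = mex{0} = 1
G(5) = mex{0} = 1
G(6) = mex{1,0} = 2
G(7) = mex{1,0,0} = 2
G(8) = mex{1,0,0} = 2
G(9) = mex{2,1,0} = 3
G(10) = mex{2,1,1} = 0
G(11) = mex{2,1,1,0} = 3
G(12) = mex{3,2,1,0} = 4
G(13) = mex{0,2,2,0} = 1
G(14) = mex{3,2,2,1} = 0
P-positions are exactly the n with G(n) = 0.

0, 1, 2, 10, 14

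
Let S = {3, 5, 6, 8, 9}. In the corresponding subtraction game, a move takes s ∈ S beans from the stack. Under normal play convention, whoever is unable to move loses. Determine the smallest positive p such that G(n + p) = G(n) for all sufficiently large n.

12

G(0) = 0
G(1) = mex{} = 0
G(2) = mex{} = 0
G(3) = mex{0} = 1
G(4) = mex{0} = 1
G(5) = mex{0,0} = 1
G(6) = mex{1,0,0} = 2
G(7) = mex{1,0,0} = 2
G(8) = mex{1,1,0,0} = 2
G(9) = mex{2,1,1,0,0} = 3
G(10) = mex{2,1,1,0,0} = 3
G(11) = mex{2,2,1,1,0} = 3
G(12) = mex{3,2,2,1,1} = 0
G(13) = mex{3,2,2,1,1} = 0
G(14) = mex{3,3,2,2,1} = 0
G(15) = mex{0,3,3,2,2} = 1
G(16) = mex{0,3,3,2,2} = 1
G(17) = mex{0,0,3,3,2} = 1
G(18) = mex{1,0,0,3,3} = 2
G(19) = mex{1,0,0,3,3} = 2
G(20) = mex{1,1,0,0,3} = 2
G(21) = mex{2,1,1,0,0} = 3
G(22) = mex{2,1,1,0,0} = 3
G(23) = mex{2,2,1,1,0} = 3
G(24) = mex{3,2,2,1,1} = 0
G(25) = mex{3,2,2,1,1} = 0
G(n+12) = G(n) holds for n = 0,…,8 (a full window of length max(S) = 9), so the sequence is purely periodic with period 12.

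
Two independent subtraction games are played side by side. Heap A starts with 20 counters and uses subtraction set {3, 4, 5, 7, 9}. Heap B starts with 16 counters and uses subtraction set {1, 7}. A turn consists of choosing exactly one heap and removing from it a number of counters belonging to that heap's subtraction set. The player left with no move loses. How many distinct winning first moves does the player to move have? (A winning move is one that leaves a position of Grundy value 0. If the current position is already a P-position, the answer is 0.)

Heap A, S = {3, 4, 5, 7, 9}:
n :  0  1  2  3  4  5  6  7  8  9 10 11 12 13 14 15 16 17 18 19 20
G :  0  0  0  1  1  1  2  2  2  3  3  3  0  0  0  1  1  1  2  2  2
G_A(20) = 2.
Heap B, S = {1, 7}:
G(0) = 0
G(1) = mex{0} = 1
G(2) = mex{1} = 0
G(3) = mex{0} = 1
G(4) = mex{1} = 0
G(5) = mex{0} = 1
G(6) = mex{1} = 0
G(7) = mex{0,0} = 1
G(8) = mex{1,1} = 0
G(9) = mex{0,0} = 1
G(10) = mex{1,1} = 0
G(11) = mex{0,0} = 1
G(12) = mex{1,1} = 0
G(13) = mex{0,0} = 1
G(14) = mex{1,1} = 0
G(15) = mex{0,0} = 1
G(16) = mex{1,1} = 0
G_B(16) = 0.
Combined Grundy value = 2 ⊕ 0 = 2.
A winning move leaves total XOR = 0, i.e. changes one component's Grundy value g to g ⊕ X where X is the current total.
Heap A: need g' = 2⊕2 = 0. Options: 20−3→G=1, 20−4→G=1, 20−5→G=1, 20−7→G=0, 20−9→G=3. Hits: 1.
Heap B: need g' = 0⊕2 = 2. Options: 16−1→G=1, 16−7→G=1. Hits: 0.

1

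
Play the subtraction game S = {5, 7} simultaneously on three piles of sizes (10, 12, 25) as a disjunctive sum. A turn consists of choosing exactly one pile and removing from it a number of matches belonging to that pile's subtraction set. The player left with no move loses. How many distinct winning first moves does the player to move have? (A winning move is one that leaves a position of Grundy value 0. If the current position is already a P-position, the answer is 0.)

1

All piles use S = {5, 7}:
n :  0  1  2  3  4  5  6  7  8  9 10 11 12 13 14 15 16 17 18 19 20 21 22 23 24 25
G :  0  0  0  0  0  1  1  1  1  1  2  2  0  0  0  0  0  1  1  1  1  1  2  2  0  0
Pile A: G(10) = 2.
Pile B: G(12) = 0.
Pile C: G(25) = 0.
Combined Grundy value = 2 ⊕ 0 ⊕ 0 = 2.
A winning move leaves total XOR = 0, i.e. changes one component's Grundy value g to g ⊕ X where X is the current total.
Pile A: need g' = 2⊕2 = 0. Options: 10−5→G=1, 10−7→G=0. Hits: 1.
Pile B: need g' = 0⊕2 = 2. Options: 12−5→G=1, 12−7→G=1. Hits: 0.
Pile C: need g' = 0⊕2 = 2. Options: 25−5→G=1, 25−7→G=1. Hits: 0.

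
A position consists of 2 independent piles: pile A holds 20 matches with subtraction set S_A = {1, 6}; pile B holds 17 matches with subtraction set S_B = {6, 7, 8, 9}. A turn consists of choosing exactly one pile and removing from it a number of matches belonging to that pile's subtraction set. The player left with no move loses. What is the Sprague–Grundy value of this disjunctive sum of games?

2

Pile A, S = {1, 6}:
G(0) = 0
G(1) = mex{0} = 1
G(2) = mex{1} = 0
G(3) = mex{0} = 1
G(4) = mex{1} = 0
G(5) = mex{0} = 1
G(6) = mex{1,0} = 2
G(7) = mex{2,1} = 0
G(8) = mex{0,0} = 1
G(9) = mex{1,1} = 0
G(10) = mex{0,0} = 1
G(11) = mex{1,1} = 0
G(12) = mex{0,2} = 1
G(13) = mex{1,0} = 2
G(14) = mex{2,1} = 0
G(15) = mex{0,0} = 1
G(16) = mex{1,1} = 0
G(17) = mex{0,0} = 1
G(18) = mex{1,1} = 0
G(19) = mex{0,2} = 1
G(20) = mex{1,0} = 2
G_A(20) = 2.
Pile B, S = {6, 7, 8, 9}:
n :  0  1  2  3  4  5  6  7  8  9 10 11 12 13 14 15 16 17
G :  0  0  0  0  0  0  1  1  1  1  1  1  2  2  2  0  0  0
G_B(17) = 0.
Combined Grundy value = 2 ⊕ 0 = 2.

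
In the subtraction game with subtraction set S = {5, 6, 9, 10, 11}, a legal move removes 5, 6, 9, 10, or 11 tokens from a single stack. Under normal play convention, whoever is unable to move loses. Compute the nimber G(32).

n :  0  1  2  3  4  5  6  7  8  9 10 11 12 13 14 15 16 17 18 19 20 21 22 23 24 25 26 27 28 29 30 31 32
G :  0  0  0  0  0  1  1  1  1  1  2  2  2  2  2  3  0  0  0  0  0  1  1  1  1  1  2  2  2  2  2  3  0

0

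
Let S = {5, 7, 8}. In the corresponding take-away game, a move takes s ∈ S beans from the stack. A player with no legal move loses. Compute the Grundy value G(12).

2

n :  0  1  2  3  4  5  6  7  8  9 10 11 12
G :  0  0  0  0  0  1  1  1  1  1  2  2  2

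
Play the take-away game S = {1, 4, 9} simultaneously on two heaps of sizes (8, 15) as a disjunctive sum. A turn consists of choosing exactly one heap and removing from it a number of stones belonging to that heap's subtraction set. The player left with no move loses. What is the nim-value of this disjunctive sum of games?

1

All heaps use S = {1, 4, 9}:
G(0) = 0
G(1) = mex{0} = 1
G(2) = mex{1} = 0
G(3) = mex{0} = 1
G(4) = mex{1,0} = 2
G(5) = mex{2,1} = 0
G(6) = mex{0,0} = 1
G(7) = mex{1,1} = 0
G(8) = mex{0,2} = 1
G(9) = mex{1,0,0} = 2
G(10) = mex{2,1,1} = 0
G(11) = mex{0,0,0} = 1
G(12) = mex{1,1,1} = 0
G(13) = mex{0,2,2} = 1
G(14) = mex{1,0,0} = 2
G(15) = mex{2,1,1} = 0
Heap A: G(8) = 1.
Heap B: G(15) = 0.
Combined Grundy value = 1 ⊕ 0 = 1.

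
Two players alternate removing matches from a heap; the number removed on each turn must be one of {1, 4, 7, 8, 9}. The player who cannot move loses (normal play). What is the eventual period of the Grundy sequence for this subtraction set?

n :  0  1  2  3  4  5  6  7  8  9 10 11 12 13 14 15 16 17 18 19 20 21 22 23 24 25 26 27 28 29 30 31
G :  0  1  0  1  2  0  1  2  3  2  3  4  5  3  4  0  1  0  1  2  0  1  2  3  2  3  4  5  3  4  0  1
G(n+15) = G(n) holds for n = 0,…,8 (a full window of length max(S) = 9), so the sequence is purely periodic with period 15.

15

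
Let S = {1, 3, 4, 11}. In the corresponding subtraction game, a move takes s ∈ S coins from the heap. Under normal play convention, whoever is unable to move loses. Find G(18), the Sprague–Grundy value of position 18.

G(0) = 0
G(1) = mex{0} = 1
G(2) = mex{1} = 0
G(3) = mex{0,0} = 1
G(4) = mex{1,1,0} = 2
G(5) = mex{2,0,1} = 3
G(6) = mex{3,1,0} = 2
G(7) = mex{2,2,1} = 0
G(8) = mex{0,3,2} = 1
G(9) = mex{1,2,3} = 0
G(10) = mex{0,0,2} = 1
G(11) = mex{1,1,0,0} = 2
G(12) = mex{2,0,1,1} = 3
G(13) = mex{3,1,0,0} = 2
G(14) = mex{2,2,1,1} = 0
G(15) = mex{0,3,2,2} = 1
G(16) = mex{1,2,3,3} = 0
G(17) = mex{0,0,2,2} = 1
G(18) = mex{1,1,0,0} = 2

2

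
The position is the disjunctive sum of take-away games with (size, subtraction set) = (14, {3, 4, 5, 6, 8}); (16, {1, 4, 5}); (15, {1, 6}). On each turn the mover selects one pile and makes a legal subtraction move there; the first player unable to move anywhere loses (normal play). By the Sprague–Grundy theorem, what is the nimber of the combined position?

0

Pile A, S = {3, 4, 5, 6, 8}:
n :  0  1  2  3  4  5  6  7  8  9 10 11 12 13 14
G :  0  0  0  1  1  1  2  2  2  3  3  0  0  0  1
G_A(14) = 1.
Pile B, S = {1, 4, 5}:
n :  0  1  2  3  4  5  6  7  8  9 10 11 12 13 14 15 16
G :  0  1  0  1  2  3  2  3  0  1  0  1  2  3  2  3  0
G_B(16) = 0.
Pile C, S = {1, 6}:
n :  0  1  2  3  4  5  6  7  8  9 10 11 12 13 14 15
G :  0  1  0  1  0  1  2  0  1  0  1  0  1  2  0  1
G_C(15) = 1.
Combined Grundy value = 1 ⊕ 0 ⊕ 1 = 0.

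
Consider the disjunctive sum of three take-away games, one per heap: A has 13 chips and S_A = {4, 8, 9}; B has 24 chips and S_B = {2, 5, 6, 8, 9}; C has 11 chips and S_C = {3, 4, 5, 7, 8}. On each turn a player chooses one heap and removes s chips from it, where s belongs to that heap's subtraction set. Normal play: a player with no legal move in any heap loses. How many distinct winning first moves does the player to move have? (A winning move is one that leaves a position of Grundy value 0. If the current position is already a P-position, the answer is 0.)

2

Heap A, S = {4, 8, 9}:
n :  0  1  2  3  4  5  6  7  8  9 10 11 12 13
G :  0  0  0  0  1  1  1  1  2  2  2  2  3  0
G_A(13) = 0.
Heap B, S = {2, 5, 6, 8, 9}:
G(0) = 0
G(1) = mex{} = 0
G(2) = mex{0} = 1
G(3) = mex{0} = 1
G(4) = mex{1} = 0
G(5) = mex{1,0} = 2
G(6) = mex{0,0,0} = 1
G(7) = mex{2,1,0} = 3
G(8) = mex{1,1,1,0} = 2
G(9) = mex{3,0,1,0,0} = 2
G(10) = mex{2,2,0,1,0} = 3
G(11) = mex{2,1,2,1,1} = 0
G(12) = mex{3,3,1,0,1} = 2
G(13) = mex{0,2,3,2,0} = 1
G(14) = mex{2,2,2,1,2} = 0
G(15) = mex{1,3,2,3,1} = 0
G(16) = mex{0,0,3,2,3} = 1
G(17) = mex{0,2,0,2,2} = 1
G(18) = mex{1,1,2,3,2} = 0
G(19) = mex{1,0,1,0,3} = 2
G(20) = mex{0,0,0,2,0} = 1
G(21) = mex{2,1,0,1,2} = 3
G(22) = mex{1,1,1,0,1} = 2
G(23) = mex{3,0,1,0,0} = 2
G(24) = mex{2,2,0,1,0} = 3
G_B(24) = 3.
Heap C, S = {3, 4, 5, 7, 8}:
n :  0  1  2  3  4  5  6  7  8  9 10 11
G :  0  0  0  1  1  1  2  2  2  3  3  0
G_C(11) = 0.
Combined Grundy value = 0 ⊕ 3 ⊕ 0 = 3.
A winning move leaves total XOR = 0, i.e. changes one component's Grundy value g to g ⊕ X where X is the current total.
Heap A: need g' = 0⊕3 = 3. Options: 13−4→G=2, 13−8→G=1, 13−9→G=1. Hits: 0.
Heap B: need g' = 3⊕3 = 0. Options: 24−2→G=2, 24−5→G=2, 24−6→G=0, 24−8→G=1, 24−9→G=0. Hits: 2.
Heap C: need g' = 0⊕3 = 3. Options: 11−3→G=2, 11−4→G=2, 11−5→G=2, 11−7→G=1, 11−8→G=1. Hits: 0.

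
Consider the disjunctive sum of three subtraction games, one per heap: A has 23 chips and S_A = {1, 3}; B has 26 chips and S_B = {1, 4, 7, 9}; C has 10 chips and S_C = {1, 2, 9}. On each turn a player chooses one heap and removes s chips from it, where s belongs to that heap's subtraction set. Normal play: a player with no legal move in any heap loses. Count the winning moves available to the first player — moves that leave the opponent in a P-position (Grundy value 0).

Heap A, S = {1, 3}:
G(0) = 0
G(1) = mex{0} = 1
G(2) = mex{1} = 0
G(3) = mex{0,0} = 1
G(4) = mex{1,1} = 0
G(5) = mex{0,0} = 1
G(6) = mex{1,1} = 0
G(7) = mex{0,0} = 1
G(8) = mex{1,1} = 0
G(9) = mex{0,0} = 1
G(10) = mex{1,1} = 0
G(11) = mex{0,0} = 1
G(12) = mex{1,1} = 0
G(13) = mex{0,0} = 1
G(14) = mex{1,1} = 0
G(15) = mex{0,0} = 1
G(16) = mex{1,1} = 0
G(17) = mex{0,0} = 1
G(18) = mex{1,1} = 0
G(19) = mex{0,0} = 1
G(20) = mex{1,1} = 0
G(21) = mex{0,0} = 1
G(22) = mex{1,1} = 0
G(23) = mex{0,0} = 1
G_A(23) = 1.
Heap B, S = {1, 4, 7, 9}:
n :  0  1  2  3  4  5  6  7  8  9 10 11 12 13 14 15 16 17 18 19 20 21 22 23 24 25 26
G :  0  1  0  1  2  0  1  2  0  1  0  1  2  0  1  2  0  1  0  1  2  0  1  2  0  1  0
G_B(26) = 0.
Heap C, S = {1, 2, 9}:
n :  0  1  2  3  4  5  6  7  8  9 10
G :  0  1  2  0  1  2  0  1  2  3  0
G_C(10) = 0.
Combined Grundy value = 1 ⊕ 0 ⊕ 0 = 1.
A winning move leaves total XOR = 0, i.e. changes one component's Grundy value g to g ⊕ X where X is the current total.
Heap A: need g' = 1⊕1 = 0. Options: 23−1→G=0, 23−3→G=0. Hits: 2.
Heap B: need g' = 0⊕1 = 1. Options: 26−1→G=1, 26−4→G=1, 26−7→G=1, 26−9→G=1. Hits: 4.
Heap C: need g' = 0⊕1 = 1. Options: 10−1→G=3, 10−2→G=2, 10−9→G=1. Hits: 1.

7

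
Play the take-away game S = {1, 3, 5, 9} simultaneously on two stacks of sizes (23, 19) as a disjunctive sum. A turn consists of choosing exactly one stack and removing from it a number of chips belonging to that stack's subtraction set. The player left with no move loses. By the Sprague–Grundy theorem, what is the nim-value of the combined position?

All stacks use S = {1, 3, 5, 9}:
n :  0  1  2  3  4  5  6  7  8  9 10 11 12 13 14 15 16 17 18 19 20 21 22 23
G :  0  1  0  1  0  1  0  1  0  1  0  1  0  1  0  1  0  1  0  1  0  1  0  1
Stack A: G(23) = 1.
Stack B: G(19) = 1.
Combined Grundy value = 1 ⊕ 1 = 0.

0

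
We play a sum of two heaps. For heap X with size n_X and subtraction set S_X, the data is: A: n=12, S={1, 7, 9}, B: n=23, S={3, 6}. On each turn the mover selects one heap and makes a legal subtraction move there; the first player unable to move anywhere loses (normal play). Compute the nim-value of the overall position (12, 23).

1

Heap A, S = {1, 7, 9}:
G(0) = 0
G(1) = mex{0} = 1
G(2) = mex{1} = 0
G(3) = mex{0} = 1
G(4) = mex{1} = 0
G(5) = mex{0} = 1
G(6) = mex{1} = 0
G(7) = mex{0,0} = 1
G(8) = mex{1,1} = 0
G(9) = mex{0,0,0} = 1
G(10) = mex{1,1,1} = 0
G(11) = mex{0,0,0} = 1
G(12) = mex{1,1,1} = 0
G_A(12) = 0.
Heap B, S = {3, 6}:
G(0) = 0
G(1) = mex{} = 0
G(2) = mex{} = 0
G(3) = mex{0} = 1
G(4) = mex{0} = 1
G(5) = mex{0} = 1
G(6) = mex{1,0} = 2
G(7) = mex{1,0} = 2
G(8) = mex{1,0} = 2
G(9) = mex{2,1} = 0
G(10) = mex{2,1} = 0
G(11) = mex{2,1} = 0
G(12) = mex{0,2} = 1
G(13) = mex{0,2} = 1
G(14) = mex{0,2} = 1
G(15) = mex{1,0} = 2
G(16) = mex{1,0} = 2
G(17) = mex{1,0} = 2
G(18) = mex{2,1} = 0
G(19) = mex{2,1} = 0
G(20) = mex{2,1} = 0
G(21) = mex{0,2} = 1
G(22) = mex{0,2} = 1
G(23) = mex{0,2} = 1
G_B(23) = 1.
Combined Grundy value = 0 ⊕ 1 = 1.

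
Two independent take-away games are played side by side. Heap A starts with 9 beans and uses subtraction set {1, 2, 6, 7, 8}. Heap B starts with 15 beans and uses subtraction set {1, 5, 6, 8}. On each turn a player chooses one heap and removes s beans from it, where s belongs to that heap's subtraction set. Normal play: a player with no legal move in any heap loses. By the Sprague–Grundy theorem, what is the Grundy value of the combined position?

3

Heap A, S = {1, 2, 6, 7, 8}:
n : 0 1 2 3 4 5 6 7 8 9
G : 0 1 2 0 1 2 3 4 5 3
G_A(9) = 3.
Heap B, S = {1, 5, 6, 8}:
G(0) = 0
G(1) = mex{0} = 1
G(2) = mex{1} = 0
G(3) = mex{0} = 1
G(4) = mex{1} = 0
G(5) = mex{0,0} = 1
G(6) = mex{1,1,0} = 2
G(7) = mex{2,0,1} = 3
G(8) = mex{3,1,0,0} = 2
G(9) = mex{2,0,1,1} = 3
G(10) = mex{3,1,0,0} = 2
G(11) = mex{2,2,1,1} = 0
G(12) = mex{0,3,2,0} = 1
G(13) = mex{1,2,3,1} = 0
G(14) = mex{0,3,2,2} = 1
G(15) = mex{1,2,3,3} = 0
G_B(15) = 0.
Combined Grundy value = 3 ⊕ 0 = 3.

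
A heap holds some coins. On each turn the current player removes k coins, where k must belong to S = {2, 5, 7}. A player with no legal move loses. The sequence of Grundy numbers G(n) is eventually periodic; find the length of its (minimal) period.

n :  0  1  2  3  4  5  6  7  8  9 10 11 12 13 14 15 16 17 18 19 20 21 22 23 24 25 26 27 28 29 30 31 32 33 34 35 36 37 38 39 40 41 42 43 44 45
G :  0  0  1  1  0  2  1  3  2  2  0  3  1  0  0  1  1  2  2  3  3  2  0  0  1  1  0  2  1  3  2  2  0  3  1  0  0  1  1  2  2  3  3  2  0  0
G(n+22) = G(n) holds for n = 0,…,6 (a full window of length max(S) = 7), so the sequence is purely periodic with period 22.

22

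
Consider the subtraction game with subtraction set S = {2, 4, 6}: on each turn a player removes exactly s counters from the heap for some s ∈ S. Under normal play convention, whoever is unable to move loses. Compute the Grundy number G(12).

G(0) = 0
G(1) = mex{} = 0
G(2) = mex{0} = 1
G(3) = mex{0} = 1
G(4) = mex{1,0} = 2
G(5) = mex{1,0} = 2
G(6) = mex{2,1,0} = 3
G(7) = mex{2,1,0} = 3
G(8) = mex{3,2,1} = 0
G(9) = mex{3,2,1} = 0
G(10) = mex{0,3,2} = 1
G(11) = mex{0,3,2} = 1
G(12) = mex{1,0,3} = 2

2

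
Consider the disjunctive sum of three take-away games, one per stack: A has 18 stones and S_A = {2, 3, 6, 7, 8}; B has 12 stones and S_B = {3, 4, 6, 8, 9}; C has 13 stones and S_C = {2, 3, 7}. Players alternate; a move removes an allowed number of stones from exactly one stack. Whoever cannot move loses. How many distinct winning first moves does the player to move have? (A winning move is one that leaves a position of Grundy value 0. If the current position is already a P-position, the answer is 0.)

Stack A, S = {2, 3, 6, 7, 8}:
G(0) = 0
G(1) = mex{} = 0
G(2) = mex{0} = 1
G(3) = mex{0,0} = 1
G(4) = mex{1,0} = 2
G(5) = mex{1,1} = 0
G(6) = mex{2,1,0} = 3
G(7) = mex{0,2,0,0} = 1
G(8) = mex{3,0,1,0,0} = 2
G(9) = mex{1,3,1,1,0} = 2
G(10) = mex{2,1,2,1,1} = 0
G(11) = mex{2,2,0,2,1} = 3
G(12) = mex{0,2,3,0,2} = 1
G(13) = mex{3,0,1,3,0} = 2
G(14) = mex{1,3,2,1,3} = 0
G(15) = mex{2,1,2,2,1} = 0
G(16) = mex{0,2,0,2,2} = 1
G(17) = mex{0,0,3,0,2} = 1
G(18) = mex{1,0,1,3,0} = 2
G_A(18) = 2.
Stack B, S = {3, 4, 6, 8, 9}:
G(0) = 0
G(1) = mex{} = 0
G(2) = mex{} = 0
G(3) = mex{0} = 1
G(4) = mex{0,0} = 1
G(5) = mex{0,0} = 1
G(6) = mex{1,0,0} = 2
G(7) = mex{1,1,0} = 2
G(8) = mex{1,1,0,0} = 2
G(9) = mex{2,1,1,0,0} = 3
G(10) = mex{2,2,1,0,0} = 3
G(11) = mex{2,2,1,1,0} = 3
G(12) = mex{3,2,2,1,1} = 0
G_B(12) = 0.
Stack C, S = {2, 3, 7}:
n :  0  1  2  3  4  5  6  7  8  9 10 11 12 13
G :  0  0  1  1  2  0  0  1  1  2  0  0  1  1
G_C(13) = 1.
Combined Grundy value = 2 ⊕ 0 ⊕ 1 = 3.
A winning move leaves total XOR = 0, i.e. changes one component's Grundy value g to g ⊕ X where X is the current total.
Stack A: need g' = 2⊕3 = 1. Options: 18−2→G=1, 18−3→G=0, 18−6→G=1, 18−7→G=3, 18−8→G=0. Hits: 2.
Stack B: need g' = 0⊕3 = 3. Options: 12−3→G=3, 12−4→G=2, 12−6→G=2, 12−8→G=1, 12−9→G=1. Hits: 1.
Stack C: need g' = 1⊕3 = 2. Options: 13−2→G=0, 13−3→G=0, 13−7→G=0. Hits: 0.

3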